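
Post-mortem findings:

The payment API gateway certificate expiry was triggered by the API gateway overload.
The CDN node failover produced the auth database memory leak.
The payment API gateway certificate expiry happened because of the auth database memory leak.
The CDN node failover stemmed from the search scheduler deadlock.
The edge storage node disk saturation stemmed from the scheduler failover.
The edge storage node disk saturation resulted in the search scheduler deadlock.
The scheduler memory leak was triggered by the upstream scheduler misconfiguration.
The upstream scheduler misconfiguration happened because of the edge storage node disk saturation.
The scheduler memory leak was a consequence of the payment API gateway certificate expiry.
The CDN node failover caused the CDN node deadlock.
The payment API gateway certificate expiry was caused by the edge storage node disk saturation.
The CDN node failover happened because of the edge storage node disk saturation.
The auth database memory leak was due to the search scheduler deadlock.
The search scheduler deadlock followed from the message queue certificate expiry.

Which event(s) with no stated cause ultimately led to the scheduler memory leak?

the API gateway overload, the message queue certificate expiry, the scheduler failover

Tracing upstream from the scheduler memory leak: the scheduler memory leak ← the payment API gateway certificate expiry ← the auth database memory leak ← the search scheduler deadlock ← the message queue certificate expiry.
A separate upstream branch: the scheduler memory leak ← the upstream scheduler misconfiguration ← the edge storage node disk saturation ← the scheduler failover.
A separate upstream branch: the scheduler memory leak ← the payment API gateway certificate expiry ← the API gateway overload.
Each of those chain origins has no stated cause.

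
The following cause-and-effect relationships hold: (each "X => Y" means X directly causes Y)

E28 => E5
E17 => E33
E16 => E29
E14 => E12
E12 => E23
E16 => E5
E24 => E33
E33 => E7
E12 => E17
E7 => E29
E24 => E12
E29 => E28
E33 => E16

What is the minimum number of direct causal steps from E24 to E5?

3

Shortest chain: E24 → E33 → E16 → E5.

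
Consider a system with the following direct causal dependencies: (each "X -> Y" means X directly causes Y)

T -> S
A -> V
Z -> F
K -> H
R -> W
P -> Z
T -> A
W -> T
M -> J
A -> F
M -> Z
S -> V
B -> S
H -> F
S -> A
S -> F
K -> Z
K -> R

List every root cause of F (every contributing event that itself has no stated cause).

Tracing upstream from F: F ← Z ← M.
A separate upstream branch: F ← H ← K.
A separate upstream branch: F ← Z ← P.
A separate upstream branch: F ← S ← B.
Each of those chain origins has no stated cause.

B, K, M, P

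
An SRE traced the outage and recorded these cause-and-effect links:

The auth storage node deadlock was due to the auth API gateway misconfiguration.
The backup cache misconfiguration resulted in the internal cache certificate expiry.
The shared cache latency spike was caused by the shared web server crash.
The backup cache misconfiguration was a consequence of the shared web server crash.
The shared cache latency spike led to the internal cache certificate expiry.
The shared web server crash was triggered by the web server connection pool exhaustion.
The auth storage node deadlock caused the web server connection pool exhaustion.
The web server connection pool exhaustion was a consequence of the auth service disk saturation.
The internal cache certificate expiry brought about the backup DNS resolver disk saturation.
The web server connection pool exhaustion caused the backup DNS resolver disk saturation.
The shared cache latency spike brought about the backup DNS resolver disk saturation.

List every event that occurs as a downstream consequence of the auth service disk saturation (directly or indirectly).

Direct effects: the web server connection pool exhaustion.
2 steps out: the shared web server crash, the backup DNS resolver disk saturation.
3 steps out: the backup cache misconfiguration, the shared cache latency spike.
4 steps out: the internal cache certificate expiry.
Not reachable from it: the auth API gateway misconfiguration, the auth storage node deadlock.

the backup DNS resolver disk saturation, the backup cache misconfiguration, the internal cache certificate expiry, the shared cache latency spike, the shared web server crash, the web server connection pool exhaustion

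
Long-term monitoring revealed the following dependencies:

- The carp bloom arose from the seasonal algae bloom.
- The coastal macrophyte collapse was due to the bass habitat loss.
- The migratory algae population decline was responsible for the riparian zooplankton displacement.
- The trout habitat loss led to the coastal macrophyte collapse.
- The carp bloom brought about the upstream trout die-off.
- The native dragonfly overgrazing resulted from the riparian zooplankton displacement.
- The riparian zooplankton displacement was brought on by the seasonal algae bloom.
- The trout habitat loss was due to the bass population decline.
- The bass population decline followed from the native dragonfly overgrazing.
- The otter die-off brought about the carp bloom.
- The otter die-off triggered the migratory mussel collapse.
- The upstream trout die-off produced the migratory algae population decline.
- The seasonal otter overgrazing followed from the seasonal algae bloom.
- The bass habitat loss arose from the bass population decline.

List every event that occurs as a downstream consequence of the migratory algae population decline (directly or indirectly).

the bass habitat loss, the bass population decline, the coastal macrophyte collapse, the native dragonfly overgrazing, the riparian zooplankton displacement, the trout habitat loss

Direct effects: the riparian zooplankton displacement.
2 steps out: the native dragonfly overgrazing.
3 steps out: the bass population decline.
4 steps out: the trout habitat loss, the bass habitat loss.
5 steps out: the coastal macrophyte collapse.
Not reachable from it: the otter die-off, the seasonal algae bloom, the migratory mussel collapse, the carp bloom, the upstream trout die-off, the seasonal otter overgrazing.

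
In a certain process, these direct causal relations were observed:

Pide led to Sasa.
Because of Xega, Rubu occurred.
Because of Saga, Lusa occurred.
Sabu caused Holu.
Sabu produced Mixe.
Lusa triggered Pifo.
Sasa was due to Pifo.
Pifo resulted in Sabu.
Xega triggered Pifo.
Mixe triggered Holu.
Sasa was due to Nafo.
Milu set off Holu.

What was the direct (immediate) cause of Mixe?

Upstream contributors include Saga, Xega, Lusa, Pifo, but only Sabu feeds directly into Mixe.

Sabu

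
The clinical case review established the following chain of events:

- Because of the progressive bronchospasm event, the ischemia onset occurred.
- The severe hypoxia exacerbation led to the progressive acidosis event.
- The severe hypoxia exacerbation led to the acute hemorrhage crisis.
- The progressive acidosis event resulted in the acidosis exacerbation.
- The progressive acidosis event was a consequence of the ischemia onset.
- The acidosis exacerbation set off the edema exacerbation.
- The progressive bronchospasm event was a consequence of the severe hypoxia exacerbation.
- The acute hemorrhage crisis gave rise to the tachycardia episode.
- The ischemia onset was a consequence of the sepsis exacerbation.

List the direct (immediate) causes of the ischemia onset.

the progressive bronchospasm event, the sepsis exacerbation

Upstream contributors include the severe hypoxia exacerbation, but only the progressive bronchospasm event, the sepsis exacerbation feed directly into the ischemia onset.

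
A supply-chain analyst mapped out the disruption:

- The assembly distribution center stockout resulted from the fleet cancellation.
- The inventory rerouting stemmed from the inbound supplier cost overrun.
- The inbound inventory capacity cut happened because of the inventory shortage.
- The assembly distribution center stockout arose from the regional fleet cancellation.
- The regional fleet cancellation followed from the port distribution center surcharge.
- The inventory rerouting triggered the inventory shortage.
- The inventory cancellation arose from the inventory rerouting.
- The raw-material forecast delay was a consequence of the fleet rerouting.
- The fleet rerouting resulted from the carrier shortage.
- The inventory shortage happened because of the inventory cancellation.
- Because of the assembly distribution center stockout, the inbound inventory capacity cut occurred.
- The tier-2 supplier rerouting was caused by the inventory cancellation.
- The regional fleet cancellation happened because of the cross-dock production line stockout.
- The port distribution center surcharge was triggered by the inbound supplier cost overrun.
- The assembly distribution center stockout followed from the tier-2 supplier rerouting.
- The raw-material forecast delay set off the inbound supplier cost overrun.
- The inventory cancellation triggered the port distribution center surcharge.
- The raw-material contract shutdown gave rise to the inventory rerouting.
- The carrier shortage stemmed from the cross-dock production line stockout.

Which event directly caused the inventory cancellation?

Upstream contributors include the cross-dock production line stockout, the carrier shortage, the raw-material contract shutdown, the fleet rerouting, the raw-material forecast delay, the inbound supplier cost overrun, but only the inventory rerouting feeds directly into the inventory cancellation.

the inventory rerouting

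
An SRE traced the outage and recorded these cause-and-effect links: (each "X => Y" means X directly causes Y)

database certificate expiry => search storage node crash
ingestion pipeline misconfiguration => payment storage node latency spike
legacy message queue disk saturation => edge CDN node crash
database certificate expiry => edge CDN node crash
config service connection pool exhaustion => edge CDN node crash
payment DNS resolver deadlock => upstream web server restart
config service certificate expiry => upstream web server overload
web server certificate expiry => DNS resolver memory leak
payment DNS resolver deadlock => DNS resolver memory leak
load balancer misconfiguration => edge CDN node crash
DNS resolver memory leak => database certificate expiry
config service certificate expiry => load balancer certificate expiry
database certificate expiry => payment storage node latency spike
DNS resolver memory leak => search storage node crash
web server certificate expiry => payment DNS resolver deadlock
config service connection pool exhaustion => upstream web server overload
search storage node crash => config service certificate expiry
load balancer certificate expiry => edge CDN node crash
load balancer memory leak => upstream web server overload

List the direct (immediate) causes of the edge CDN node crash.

the config service connection pool exhaustion, the database certificate expiry, the legacy message queue disk saturation, the load balancer certificate expiry, the load balancer misconfiguration

Upstream contributors include the web server certificate expiry, the payment DNS resolver deadlock, the DNS resolver memory leak, the search storage node crash, the config service certificate expiry, but only the config service connection pool exhaustion, the database certificate expiry, the legacy message queue disk saturation, the load balancer certificate expiry, the load balancer misconfiguration feed directly into the edge CDN node crash.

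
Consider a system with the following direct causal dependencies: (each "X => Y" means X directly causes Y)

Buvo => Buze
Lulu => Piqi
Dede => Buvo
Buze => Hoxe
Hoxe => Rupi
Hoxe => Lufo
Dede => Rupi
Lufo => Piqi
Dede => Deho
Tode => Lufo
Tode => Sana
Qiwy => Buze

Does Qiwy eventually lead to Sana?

No

Qiwy leads to Buze, Hoxe, Rupi, Lufo, Piqi; Sana is not among them.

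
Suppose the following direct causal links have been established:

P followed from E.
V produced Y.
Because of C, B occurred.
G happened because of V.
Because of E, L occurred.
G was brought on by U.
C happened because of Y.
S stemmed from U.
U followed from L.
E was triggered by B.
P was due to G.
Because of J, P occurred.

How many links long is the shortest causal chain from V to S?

Shortest chain: V → Y → C → B → E → L → U → S.

7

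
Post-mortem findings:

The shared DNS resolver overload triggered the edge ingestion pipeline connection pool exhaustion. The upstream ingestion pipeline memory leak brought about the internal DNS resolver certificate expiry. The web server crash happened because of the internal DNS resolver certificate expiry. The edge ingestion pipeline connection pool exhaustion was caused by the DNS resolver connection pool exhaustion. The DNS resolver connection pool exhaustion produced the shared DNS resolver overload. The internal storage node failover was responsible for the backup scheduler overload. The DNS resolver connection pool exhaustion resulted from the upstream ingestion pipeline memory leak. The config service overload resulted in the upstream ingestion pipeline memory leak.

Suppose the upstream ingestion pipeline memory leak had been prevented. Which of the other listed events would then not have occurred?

Downstream of the upstream ingestion pipeline memory leak: the internal DNS resolver certificate expiry, the web server crash, the DNS resolver connection pool exhaustion, the shared DNS resolver overload, the edge ingestion pipeline connection pool exhaustion.

the DNS resolver connection pool exhaustion, the edge ingestion pipeline connection pool exhaustion, the internal DNS resolver certificate expiry, the shared DNS resolver overload, the web server crash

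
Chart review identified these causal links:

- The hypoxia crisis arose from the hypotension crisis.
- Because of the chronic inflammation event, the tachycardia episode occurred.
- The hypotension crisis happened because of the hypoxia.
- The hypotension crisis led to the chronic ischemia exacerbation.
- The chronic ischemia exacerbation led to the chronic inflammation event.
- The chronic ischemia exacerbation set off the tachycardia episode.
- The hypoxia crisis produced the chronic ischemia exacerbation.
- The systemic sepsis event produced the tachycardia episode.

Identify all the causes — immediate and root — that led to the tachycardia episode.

the chronic inflammation event, the chronic ischemia exacerbation, the hypotension crisis, the hypoxia, the hypoxia crisis, the systemic sepsis event

Immediate causes of the tachycardia episode: the chronic ischemia exacerbation, the chronic inflammation event, the systemic sepsis event.
Further upstream: the hypoxia, the hypotension crisis, the hypoxia crisis.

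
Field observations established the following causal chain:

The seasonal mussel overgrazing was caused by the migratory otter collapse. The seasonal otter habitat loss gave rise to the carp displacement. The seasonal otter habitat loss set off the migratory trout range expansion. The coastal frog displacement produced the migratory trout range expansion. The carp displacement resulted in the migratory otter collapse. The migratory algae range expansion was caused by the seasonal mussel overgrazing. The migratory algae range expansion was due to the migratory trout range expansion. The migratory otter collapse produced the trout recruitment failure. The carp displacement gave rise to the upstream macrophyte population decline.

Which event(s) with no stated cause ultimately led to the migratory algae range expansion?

Tracing upstream from the migratory algae range expansion: the migratory algae range expansion ← the migratory trout range expansion ← the seasonal otter habitat loss.
A separate upstream branch: the migratory algae range expansion ← the migratory trout range expansion ← the coastal frog displacement.
Each of those chain origins has no stated cause.

the coastal frog displacement, the seasonal otter habitat loss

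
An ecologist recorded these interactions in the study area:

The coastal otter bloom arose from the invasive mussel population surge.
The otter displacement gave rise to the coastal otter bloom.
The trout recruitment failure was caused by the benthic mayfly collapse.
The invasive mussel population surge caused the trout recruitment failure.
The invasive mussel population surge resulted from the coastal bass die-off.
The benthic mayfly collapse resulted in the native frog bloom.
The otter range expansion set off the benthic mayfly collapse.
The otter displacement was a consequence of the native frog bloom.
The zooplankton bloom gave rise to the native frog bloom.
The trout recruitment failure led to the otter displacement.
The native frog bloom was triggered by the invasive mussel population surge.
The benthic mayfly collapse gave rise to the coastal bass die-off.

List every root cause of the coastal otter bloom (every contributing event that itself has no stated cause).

the otter range expansion, the zooplankton bloom

Tracing upstream from the coastal otter bloom: the coastal otter bloom ← the invasive mussel population surge ← the coastal bass die-off ← the benthic mayfly collapse ← the otter range expansion.
A separate upstream branch: the coastal otter bloom ← the otter displacement ← the native frog bloom ← the zooplankton bloom.
Each of those chain origins has no stated cause.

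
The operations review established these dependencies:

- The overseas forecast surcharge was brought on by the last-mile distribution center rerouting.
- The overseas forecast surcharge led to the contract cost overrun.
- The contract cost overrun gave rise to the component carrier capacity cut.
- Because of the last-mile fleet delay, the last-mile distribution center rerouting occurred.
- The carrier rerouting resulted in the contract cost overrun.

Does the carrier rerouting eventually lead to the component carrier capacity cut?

Yes

There is a causal chain: the carrier rerouting → the contract cost overrun → the component carrier capacity cut.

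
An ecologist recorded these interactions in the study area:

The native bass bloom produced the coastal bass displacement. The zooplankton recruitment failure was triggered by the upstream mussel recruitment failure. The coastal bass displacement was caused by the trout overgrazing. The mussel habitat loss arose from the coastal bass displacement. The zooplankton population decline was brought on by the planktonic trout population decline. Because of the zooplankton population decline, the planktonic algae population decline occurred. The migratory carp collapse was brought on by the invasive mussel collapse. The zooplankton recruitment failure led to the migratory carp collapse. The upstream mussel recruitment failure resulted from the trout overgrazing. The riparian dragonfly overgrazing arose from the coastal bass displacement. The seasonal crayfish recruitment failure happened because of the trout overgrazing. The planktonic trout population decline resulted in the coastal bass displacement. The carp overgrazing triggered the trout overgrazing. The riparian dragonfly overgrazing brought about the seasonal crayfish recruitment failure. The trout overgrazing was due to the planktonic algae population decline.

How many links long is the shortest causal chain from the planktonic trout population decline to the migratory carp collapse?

Shortest chain: the planktonic trout population decline → the zooplankton population decline → the planktonic algae population decline → the trout overgrazing → the upstream mussel recruitment failure → the zooplankton recruitment failure → the migratory carp collapse.

6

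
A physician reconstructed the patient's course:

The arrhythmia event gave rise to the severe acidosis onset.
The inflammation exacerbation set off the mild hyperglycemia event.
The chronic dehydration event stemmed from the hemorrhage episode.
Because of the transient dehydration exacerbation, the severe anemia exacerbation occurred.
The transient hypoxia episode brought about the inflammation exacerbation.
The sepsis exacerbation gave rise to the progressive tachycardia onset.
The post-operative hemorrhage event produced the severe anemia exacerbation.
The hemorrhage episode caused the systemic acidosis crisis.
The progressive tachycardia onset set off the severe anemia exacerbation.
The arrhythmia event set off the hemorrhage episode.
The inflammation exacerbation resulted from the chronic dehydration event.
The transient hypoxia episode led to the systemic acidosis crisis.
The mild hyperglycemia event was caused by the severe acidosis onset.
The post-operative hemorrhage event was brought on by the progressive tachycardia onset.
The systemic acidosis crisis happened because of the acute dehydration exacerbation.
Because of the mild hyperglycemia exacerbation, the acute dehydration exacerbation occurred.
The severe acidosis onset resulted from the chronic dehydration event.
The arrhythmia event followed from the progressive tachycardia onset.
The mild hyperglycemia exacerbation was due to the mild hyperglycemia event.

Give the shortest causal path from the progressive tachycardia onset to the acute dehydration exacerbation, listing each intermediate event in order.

the progressive tachycardia onset → the arrhythmia event
the arrhythmia event → the severe acidosis onset
the severe acidosis onset → the mild hyperglycemia event
the mild hyperglycemia event → the mild hyperglycemia exacerbation
the mild hyperglycemia exacerbation → the acute dehydration exacerbation
Length: 5 steps.

the progressive tachycardia onset → the arrhythmia event → the severe acidosis onset → the mild hyperglycemia event → the mild hyperglycemia exacerbation → the acute dehydration exacerbation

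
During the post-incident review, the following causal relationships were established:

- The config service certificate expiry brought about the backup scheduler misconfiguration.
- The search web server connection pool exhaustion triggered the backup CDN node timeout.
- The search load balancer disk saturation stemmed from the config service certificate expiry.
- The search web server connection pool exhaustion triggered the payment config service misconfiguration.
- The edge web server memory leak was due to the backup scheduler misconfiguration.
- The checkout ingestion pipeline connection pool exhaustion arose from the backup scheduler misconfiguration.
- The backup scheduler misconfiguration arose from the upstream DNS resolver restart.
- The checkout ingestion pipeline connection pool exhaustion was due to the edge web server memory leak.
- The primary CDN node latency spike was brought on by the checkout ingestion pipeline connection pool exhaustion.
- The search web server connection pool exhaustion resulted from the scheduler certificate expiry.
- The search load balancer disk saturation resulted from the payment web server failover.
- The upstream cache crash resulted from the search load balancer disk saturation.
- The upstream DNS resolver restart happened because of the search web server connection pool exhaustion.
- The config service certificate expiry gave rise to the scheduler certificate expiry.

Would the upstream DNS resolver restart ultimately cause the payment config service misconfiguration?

The upstream DNS resolver restart leads to the backup scheduler misconfiguration, the edge web server memory leak, the checkout ingestion pipeline connection pool exhaustion, the primary CDN node latency spike; the payment config service misconfiguration is not among them.

No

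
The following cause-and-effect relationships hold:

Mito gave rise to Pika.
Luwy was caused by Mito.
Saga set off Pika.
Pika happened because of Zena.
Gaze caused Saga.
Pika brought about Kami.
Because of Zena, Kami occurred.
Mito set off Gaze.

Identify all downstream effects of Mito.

Gaze, Kami, Luwy, Pika, Saga

Direct effects: Luwy, Gaze, Pika.
2 steps out: Saga, Kami.
Not reachable from it: Zena.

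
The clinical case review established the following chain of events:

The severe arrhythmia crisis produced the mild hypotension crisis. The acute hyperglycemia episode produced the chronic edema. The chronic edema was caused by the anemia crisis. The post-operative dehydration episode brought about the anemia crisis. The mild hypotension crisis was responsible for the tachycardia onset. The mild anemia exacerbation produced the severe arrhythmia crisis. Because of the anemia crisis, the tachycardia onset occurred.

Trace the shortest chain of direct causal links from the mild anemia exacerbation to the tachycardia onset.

the mild anemia exacerbation → the severe arrhythmia crisis → the mild hypotension crisis → the tachycardia onset

the mild anemia exacerbation → the severe arrhythmia crisis
the severe arrhythmia crisis → the mild hypotension crisis
the mild hypotension crisis → the tachycardia onset
Length: 3 steps.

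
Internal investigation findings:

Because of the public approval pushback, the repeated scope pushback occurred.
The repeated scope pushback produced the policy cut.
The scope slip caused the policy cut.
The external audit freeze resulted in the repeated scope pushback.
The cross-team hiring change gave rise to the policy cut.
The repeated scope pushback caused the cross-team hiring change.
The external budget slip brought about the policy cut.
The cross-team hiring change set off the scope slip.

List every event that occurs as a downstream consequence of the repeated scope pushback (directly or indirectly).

Direct effects: the cross-team hiring change, the policy cut.
2 steps out: the scope slip.
Not reachable from it: the external budget slip, the external audit freeze, the public approval pushback.

the cross-team hiring change, the policy cut, the scope slip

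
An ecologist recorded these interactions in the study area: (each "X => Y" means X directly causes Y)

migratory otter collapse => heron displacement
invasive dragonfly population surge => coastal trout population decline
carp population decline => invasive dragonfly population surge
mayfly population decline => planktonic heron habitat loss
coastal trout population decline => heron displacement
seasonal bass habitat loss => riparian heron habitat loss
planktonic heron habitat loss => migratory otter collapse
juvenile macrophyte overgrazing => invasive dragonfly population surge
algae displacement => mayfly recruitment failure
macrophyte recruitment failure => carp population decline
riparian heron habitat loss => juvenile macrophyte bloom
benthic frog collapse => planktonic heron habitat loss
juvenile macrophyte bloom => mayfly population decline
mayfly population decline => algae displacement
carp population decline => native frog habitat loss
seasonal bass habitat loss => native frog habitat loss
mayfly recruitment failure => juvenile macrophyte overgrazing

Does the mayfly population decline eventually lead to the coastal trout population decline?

Yes

There is a causal chain: the mayfly population decline → the algae displacement → the mayfly recruitment failure → the juvenile macrophyte overgrazing → the invasive dragonfly population surge → the coastal trout population decline.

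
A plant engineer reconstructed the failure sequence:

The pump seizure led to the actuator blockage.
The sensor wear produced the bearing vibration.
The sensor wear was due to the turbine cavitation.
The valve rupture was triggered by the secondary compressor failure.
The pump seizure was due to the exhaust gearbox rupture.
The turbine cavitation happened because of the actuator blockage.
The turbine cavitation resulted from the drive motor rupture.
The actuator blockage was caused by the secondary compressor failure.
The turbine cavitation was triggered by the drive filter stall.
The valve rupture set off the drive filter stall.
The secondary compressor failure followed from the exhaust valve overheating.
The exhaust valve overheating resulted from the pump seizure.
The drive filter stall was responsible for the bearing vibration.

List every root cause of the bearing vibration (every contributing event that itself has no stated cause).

the drive motor rupture, the exhaust gearbox rupture

Tracing upstream from the bearing vibration: the bearing vibration ← the sensor wear ← the turbine cavitation ← the actuator blockage ← the pump seizure ← the exhaust gearbox rupture.
A separate upstream branch: the bearing vibration ← the sensor wear ← the turbine cavitation ← the drive motor rupture.
Each of those chain origins has no stated cause.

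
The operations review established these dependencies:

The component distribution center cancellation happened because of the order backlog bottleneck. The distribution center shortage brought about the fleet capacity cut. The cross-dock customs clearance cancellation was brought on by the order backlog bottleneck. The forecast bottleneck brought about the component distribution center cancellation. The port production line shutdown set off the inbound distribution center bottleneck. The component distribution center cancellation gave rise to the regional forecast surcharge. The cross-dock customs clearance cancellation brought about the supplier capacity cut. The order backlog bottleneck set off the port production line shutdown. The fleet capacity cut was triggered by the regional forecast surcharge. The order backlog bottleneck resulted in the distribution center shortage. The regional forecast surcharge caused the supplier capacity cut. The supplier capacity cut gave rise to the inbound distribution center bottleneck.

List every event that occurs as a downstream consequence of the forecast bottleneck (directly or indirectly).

Direct effects: the component distribution center cancellation.
2 steps out: the regional forecast surcharge.
3 steps out: the supplier capacity cut, the fleet capacity cut.
4 steps out: the inbound distribution center bottleneck.
Not reachable from it: the order backlog bottleneck, the distribution center shortage, the cross-dock customs clearance cancellation, the port production line shutdown.

the component distribution center cancellation, the fleet capacity cut, the inbound distribution center bottleneck, the regional forecast surcharge, the supplier capacity cut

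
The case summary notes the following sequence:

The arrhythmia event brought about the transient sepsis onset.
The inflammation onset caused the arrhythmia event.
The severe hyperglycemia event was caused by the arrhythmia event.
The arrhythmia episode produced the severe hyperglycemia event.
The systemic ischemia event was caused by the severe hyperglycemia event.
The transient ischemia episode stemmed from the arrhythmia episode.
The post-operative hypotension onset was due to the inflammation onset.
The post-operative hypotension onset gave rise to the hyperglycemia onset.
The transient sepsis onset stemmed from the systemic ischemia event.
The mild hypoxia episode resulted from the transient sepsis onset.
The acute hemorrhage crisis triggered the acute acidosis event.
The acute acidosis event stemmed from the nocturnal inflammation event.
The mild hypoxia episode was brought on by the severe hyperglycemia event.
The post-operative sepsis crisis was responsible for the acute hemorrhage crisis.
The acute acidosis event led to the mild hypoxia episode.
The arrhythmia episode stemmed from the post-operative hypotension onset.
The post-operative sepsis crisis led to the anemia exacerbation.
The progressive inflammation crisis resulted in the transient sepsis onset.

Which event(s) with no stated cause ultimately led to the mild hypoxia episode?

Tracing upstream from the mild hypoxia episode: the mild hypoxia episode ← the acute acidosis event ← the nocturnal inflammation event.
A separate upstream branch: the mild hypoxia episode ← the severe hyperglycemia event ← the arrhythmia event ← the inflammation onset.
A separate upstream branch: the mild hypoxia episode ← the acute acidosis event ← the acute hemorrhage crisis ← the post-operative sepsis crisis.
A separate upstream branch: the mild hypoxia episode ← the transient sepsis onset ← the progressive inflammation crisis.
Each of those chain origins has no stated cause.

the inflammation onset, the nocturnal inflammation event, the post-operative sepsis crisis, the progressive inflammation crisis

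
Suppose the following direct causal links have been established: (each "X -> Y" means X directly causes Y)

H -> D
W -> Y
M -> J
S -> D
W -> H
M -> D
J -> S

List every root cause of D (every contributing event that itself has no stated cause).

Tracing upstream from D: D ← M.
A separate upstream branch: D ← H ← W.
Each of those chain origins has no stated cause.

M, W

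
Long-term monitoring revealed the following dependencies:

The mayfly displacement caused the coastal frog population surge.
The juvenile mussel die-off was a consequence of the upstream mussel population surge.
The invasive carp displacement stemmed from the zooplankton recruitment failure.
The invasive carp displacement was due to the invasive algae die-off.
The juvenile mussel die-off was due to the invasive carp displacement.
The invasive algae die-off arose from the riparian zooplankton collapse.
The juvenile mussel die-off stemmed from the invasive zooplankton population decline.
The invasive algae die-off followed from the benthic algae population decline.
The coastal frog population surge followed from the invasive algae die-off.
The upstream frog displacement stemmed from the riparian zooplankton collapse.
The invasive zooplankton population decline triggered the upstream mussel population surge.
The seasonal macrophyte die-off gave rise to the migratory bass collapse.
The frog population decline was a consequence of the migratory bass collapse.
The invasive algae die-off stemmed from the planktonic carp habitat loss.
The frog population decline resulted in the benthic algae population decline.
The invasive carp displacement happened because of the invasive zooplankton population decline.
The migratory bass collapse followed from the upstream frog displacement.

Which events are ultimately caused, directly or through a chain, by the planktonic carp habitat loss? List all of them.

Direct effects: the invasive algae die-off.
2 steps out: the coastal frog population surge, the invasive carp displacement.
3 steps out: the juvenile mussel die-off.
Not reachable from it: the mayfly displacement, the invasive zooplankton population decline, the seasonal macrophyte die-off, the riparian zooplankton collapse, the upstream mussel population surge, the upstream frog displacement, the migratory bass collapse, the frog population decline, the benthic algae population decline, the zooplankton recruitment failure.

the coastal frog population surge, the invasive algae die-off, the invasive carp displacement, the juvenile mussel die-off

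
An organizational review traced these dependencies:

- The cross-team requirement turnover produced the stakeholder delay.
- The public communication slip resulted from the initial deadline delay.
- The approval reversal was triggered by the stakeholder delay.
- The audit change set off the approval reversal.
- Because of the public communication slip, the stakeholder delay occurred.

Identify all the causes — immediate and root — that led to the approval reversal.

Immediate causes of the approval reversal: the stakeholder delay, the audit change.
Further upstream: the initial deadline delay, the public communication slip, the cross-team requirement turnover.

the audit change, the cross-team requirement turnover, the initial deadline delay, the public communication slip, the stakeholder delay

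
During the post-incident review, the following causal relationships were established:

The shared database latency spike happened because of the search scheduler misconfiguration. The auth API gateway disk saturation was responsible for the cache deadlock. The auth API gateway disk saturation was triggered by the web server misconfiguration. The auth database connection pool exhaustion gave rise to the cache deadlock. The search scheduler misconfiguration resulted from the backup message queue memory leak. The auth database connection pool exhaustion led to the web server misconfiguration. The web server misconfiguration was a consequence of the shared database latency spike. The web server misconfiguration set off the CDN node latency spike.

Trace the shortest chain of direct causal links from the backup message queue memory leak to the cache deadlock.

the backup message queue memory leak → the search scheduler misconfiguration
the search scheduler misconfiguration → the shared database latency spike
the shared database latency spike → the web server misconfiguration
the web server misconfiguration → the auth API gateway disk saturation
the auth API gateway disk saturation → the cache deadlock
Length: 5 steps.

the backup message queue memory leak → the search scheduler misconfiguration → the shared database latency spike → the web server misconfiguration → the auth API gateway disk saturation → the cache deadlock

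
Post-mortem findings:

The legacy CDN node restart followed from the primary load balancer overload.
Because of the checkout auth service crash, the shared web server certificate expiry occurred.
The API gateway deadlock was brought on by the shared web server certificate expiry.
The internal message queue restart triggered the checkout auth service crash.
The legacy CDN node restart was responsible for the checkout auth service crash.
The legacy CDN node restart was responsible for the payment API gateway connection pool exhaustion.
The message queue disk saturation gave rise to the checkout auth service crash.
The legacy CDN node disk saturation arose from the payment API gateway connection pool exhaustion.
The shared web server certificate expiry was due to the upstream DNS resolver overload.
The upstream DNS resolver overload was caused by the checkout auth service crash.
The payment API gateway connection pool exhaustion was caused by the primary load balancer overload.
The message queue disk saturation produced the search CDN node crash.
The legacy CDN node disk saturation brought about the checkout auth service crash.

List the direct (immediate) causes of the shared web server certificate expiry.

Upstream contributors include the message queue disk saturation, the primary load balancer overload, the legacy CDN node restart, the internal message queue restart, the payment API gateway connection pool exhaustion, the legacy CDN node disk saturation, but only the checkout auth service crash, the upstream DNS resolver overload feed directly into the shared web server certificate expiry.

the checkout auth service crash, the upstream DNS resolver overload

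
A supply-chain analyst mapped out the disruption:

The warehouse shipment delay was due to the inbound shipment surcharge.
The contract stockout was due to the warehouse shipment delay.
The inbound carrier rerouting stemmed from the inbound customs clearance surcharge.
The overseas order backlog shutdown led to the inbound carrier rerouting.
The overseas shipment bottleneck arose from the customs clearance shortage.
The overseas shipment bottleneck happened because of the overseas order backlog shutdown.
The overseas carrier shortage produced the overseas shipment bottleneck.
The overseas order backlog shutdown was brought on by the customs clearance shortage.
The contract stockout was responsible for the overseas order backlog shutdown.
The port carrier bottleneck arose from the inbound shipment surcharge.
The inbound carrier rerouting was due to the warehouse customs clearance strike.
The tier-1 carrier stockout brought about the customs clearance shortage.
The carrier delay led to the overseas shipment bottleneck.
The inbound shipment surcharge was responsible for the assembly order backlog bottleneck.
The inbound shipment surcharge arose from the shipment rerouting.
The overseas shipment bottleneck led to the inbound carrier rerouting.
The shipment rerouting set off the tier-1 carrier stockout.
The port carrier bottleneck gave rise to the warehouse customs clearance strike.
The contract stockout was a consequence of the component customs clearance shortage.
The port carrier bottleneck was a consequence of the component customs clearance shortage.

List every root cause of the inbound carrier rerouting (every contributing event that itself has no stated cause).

the carrier delay, the component customs clearance shortage, the inbound customs clearance surcharge, the overseas carrier shortage, the shipment rerouting

Tracing upstream from the inbound carrier rerouting: the inbound carrier rerouting ← the warehouse customs clearance strike ← the port carrier bottleneck ← the inbound shipment surcharge ← the shipment rerouting.
A separate upstream branch: the inbound carrier rerouting ← the warehouse customs clearance strike ← the port carrier bottleneck ← the component customs clearance shortage.
A separate upstream branch: the inbound carrier rerouting ← the overseas shipment bottleneck ← the overseas carrier shortage.
A separate upstream branch: the inbound carrier rerouting ← the overseas shipment bottleneck ← the carrier delay.
A separate upstream branch: the inbound carrier rerouting ← the inbound customs clearance surcharge.
Each of those chain origins has no stated cause.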